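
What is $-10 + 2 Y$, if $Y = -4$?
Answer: $-18$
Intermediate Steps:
$-10 + 2 Y = -10 + 2 \left(-4\right) = -10 - 8 = -18$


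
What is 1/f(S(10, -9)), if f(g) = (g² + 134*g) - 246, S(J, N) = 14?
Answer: 1/1826 ≈ 0.00054764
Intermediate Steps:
f(g) = -246 + g² + 134*g
1/f(S(10, -9)) = 1/(-246 + 14² + 134*14) = 1/(-246 + 196 + 1876) = 1/1826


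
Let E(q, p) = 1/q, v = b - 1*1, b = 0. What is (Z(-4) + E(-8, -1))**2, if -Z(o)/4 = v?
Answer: 961/64 ≈ 15.016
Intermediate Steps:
v = -1 (v = 0 - 1*1 = 0 - 1 = -1)
Z(o) = 4 (Z(o) = -4*(-1) = 4)
(Z(-4) + E(-8, -1))**2 = (4 + 1/(-8))**2 = (4 - 1/8)**2 = (31/8)**2 = 961/64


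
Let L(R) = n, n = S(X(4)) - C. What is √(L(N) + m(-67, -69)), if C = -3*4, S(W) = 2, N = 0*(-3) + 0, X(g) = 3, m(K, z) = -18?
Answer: 2*I ≈ 2.0*I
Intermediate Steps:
N = 0 (N = 0 + 0 = 0)
C = -12
n = 14 (n = 2 - 1*(-12) = 2 + 12 = 14)
L(R) = 14
√(L(N) + m(-67, -69)) = √(14 - 18) = √(-4) = 2*I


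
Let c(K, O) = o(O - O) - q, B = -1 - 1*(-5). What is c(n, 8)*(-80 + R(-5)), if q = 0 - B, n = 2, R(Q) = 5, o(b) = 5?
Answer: -675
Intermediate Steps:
B = 4 (B = -1 + 5 = 4)
q = -4 (q = 0 - 1*4 = 0 - 4 = -4)
c(K, O) = 9 (c(K, O) = 5 - 1*(-4) = 5 + 4 = 9)
c(n, 8)*(-80 + R(-5)) = 9*(-80 + 5) = 9*(-75) = -675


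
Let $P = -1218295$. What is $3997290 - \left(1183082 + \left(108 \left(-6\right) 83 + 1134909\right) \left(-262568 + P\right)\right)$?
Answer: $1601000825083$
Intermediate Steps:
$3997290 - \left(1183082 + \left(108 \left(-6\right) 83 + 1134909\right) \left(-262568 + P\right)\right) = 3997290 - \left(1183082 + \left(108 \left(-6\right) 83 + 1134909\right) \left(-262568 - 1218295\right)\right) = 3997290 - \left(1183082 + \left(\left(-648\right) 83 + 1134909\right) \left(-1480863\right)\right) = 3997290 - \left(1183082 + \left(-53784 + 1134909\right) \left(-1480863\right)\right) = 3997290 - \left(1183082 + 1081125 \left(-1480863\right)\right) = 3997290 - -1600996827793 = 3997290 + \left(-1183082 + 1600998010875\right) = 3997290 + 1600996827793 = 1601000825083$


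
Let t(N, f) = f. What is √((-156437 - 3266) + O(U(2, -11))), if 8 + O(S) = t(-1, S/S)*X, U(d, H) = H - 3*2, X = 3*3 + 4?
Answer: I*√159698 ≈ 399.62*I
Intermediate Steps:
X = 13 (X = 9 + 4 = 13)
U(d, H) = -6 + H (U(d, H) = H - 6 = -6 + H)
O(S) = 5 (O(S) = -8 + (S/S)*13 = -8 + 1*13 = -8 + 13 = 5)
√((-156437 - 3266) + O(U(2, -11))) = √((-156437 - 3266) + 5) = √(-159703 + 5) = √(-159698) = I*√159698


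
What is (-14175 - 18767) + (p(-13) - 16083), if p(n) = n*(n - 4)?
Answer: -48804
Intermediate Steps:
p(n) = n*(-4 + n)
(-14175 - 18767) + (p(-13) - 16083) = (-14175 - 18767) + (-13*(-4 - 13) - 16083) = -32942 + (-13*(-17) - 16083) = -32942 + (221 - 16083) = -32942 - 15862 = -48804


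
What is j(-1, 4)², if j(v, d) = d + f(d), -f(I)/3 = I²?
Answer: 1936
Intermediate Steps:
f(I) = -3*I²
j(v, d) = d - 3*d²
j(-1, 4)² = (4*(1 - 3*4))² = (4*(1 - 12))² = (4*(-11))² = (-44)² = 1936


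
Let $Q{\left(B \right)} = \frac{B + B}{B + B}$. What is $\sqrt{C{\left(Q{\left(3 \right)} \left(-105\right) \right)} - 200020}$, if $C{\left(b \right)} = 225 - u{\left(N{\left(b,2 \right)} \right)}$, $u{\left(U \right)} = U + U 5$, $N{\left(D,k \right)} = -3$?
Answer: $i \sqrt{199777} \approx 446.96 i$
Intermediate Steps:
$Q{\left(B \right)} = 1$ ($Q{\left(B \right)} = \frac{2 B}{2 B} = 2 B \frac{1}{2 B} = 1$)
$u{\left(U \right)} = 6 U$ ($u{\left(U \right)} = U + 5 U = 6 U$)
$C{\left(b \right)} = 243$ ($C{\left(b \right)} = 225 - 6 \left(-3\right) = 225 - -18 = 225 + 18 = 243$)
$\sqrt{C{\left(Q{\left(3 \right)} \left(-105\right) \right)} - 200020} = \sqrt{243 - 200020} = \sqrt{-199777} = i \sqrt{199777}$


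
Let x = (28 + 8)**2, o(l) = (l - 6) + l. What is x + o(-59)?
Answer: 1172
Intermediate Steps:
o(l) = -6 + 2*l (o(l) = (-6 + l) + l = -6 + 2*l)
x = 1296 (x = 36**2 = 1296)
x + o(-59) = 1296 + (-6 + 2*(-59)) = 1296 + (-6 - 118) = 1296 - 124 = 1172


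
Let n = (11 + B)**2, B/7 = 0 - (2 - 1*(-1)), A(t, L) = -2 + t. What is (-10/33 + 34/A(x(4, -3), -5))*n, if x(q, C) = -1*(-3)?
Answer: 111200/33 ≈ 3369.7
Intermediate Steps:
x(q, C) = 3
B = -21 (B = 7*(0 - (2 - 1*(-1))) = 7*(0 - (2 + 1)) = 7*(0 - 1*3) = 7*(0 - 3) = 7*(-3) = -21)
n = 100 (n = (11 - 21)**2 = (-10)**2 = 100)
(-10/33 + 34/A(x(4, -3), -5))*n = (-10/33 + 34/(-2 + 3))*100 = (-10*1/33 + 34/1)*100 = (-10/33 + 34*1)*100 = (-10/33 + 34)*100 = (1112/33)*100 = 111200/33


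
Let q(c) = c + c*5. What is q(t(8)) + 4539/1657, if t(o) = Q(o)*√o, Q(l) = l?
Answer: 4539/1657 + 96*√2 ≈ 138.50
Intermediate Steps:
t(o) = o^(3/2) (t(o) = o*√o = o^(3/2))
q(c) = 6*c (q(c) = c + 5*c = 6*c)
q(t(8)) + 4539/1657 = 6*8^(3/2) + 4539/1657 = 6*(16*√2) + 4539*(1/1657) = 96*√2 + 4539/1657 = 4539/1657 + 96*√2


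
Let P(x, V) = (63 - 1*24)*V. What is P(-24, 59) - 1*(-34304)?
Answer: 36605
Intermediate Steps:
P(x, V) = 39*V (P(x, V) = (63 - 24)*V = 39*V)
P(-24, 59) - 1*(-34304) = 39*59 - 1*(-34304) = 2301 + 34304 = 36605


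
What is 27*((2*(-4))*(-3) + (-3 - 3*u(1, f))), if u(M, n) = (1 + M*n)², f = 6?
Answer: -3402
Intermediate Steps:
27*((2*(-4))*(-3) + (-3 - 3*u(1, f))) = 27*((2*(-4))*(-3) + (-3 - 3*(1 + 1*6)²)) = 27*(-8*(-3) + (-3 - 3*(1 + 6)²)) = 27*(24 + (-3 - 3*7²)) = 27*(24 + (-3 - 3*49)) = 27*(24 + (-3 - 147)) = 27*(24 - 150) = 27*(-126) = -3402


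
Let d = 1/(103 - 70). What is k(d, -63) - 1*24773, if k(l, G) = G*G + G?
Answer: -20867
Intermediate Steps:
d = 1/33 ≈ 0.030303
k(l, G) = G + G² (k(l, G) = G² + G = G + G²)
k(d, -63) - 1*24773 = -63*(1 - 63) - 1*24773 = -63*(-62) - 24773 = 3906 - 24773 = -20867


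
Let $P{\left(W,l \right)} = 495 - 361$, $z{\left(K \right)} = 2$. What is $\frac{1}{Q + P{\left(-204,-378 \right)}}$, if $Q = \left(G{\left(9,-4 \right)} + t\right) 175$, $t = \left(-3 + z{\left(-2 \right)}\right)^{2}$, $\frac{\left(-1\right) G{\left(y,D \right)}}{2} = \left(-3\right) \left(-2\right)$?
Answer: $- \frac{1}{1791} \approx -0.00055835$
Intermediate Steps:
$G{\left(y,D \right)} = -12$ ($G{\left(y,D \right)} = - 2 \left(\left(-3\right) \left(-2\right)\right) = \left(-2\right) 6 = -12$)
$P{\left(W,l \right)} = 134$ ($P{\left(W,l \right)} = 495 - 361 = 134$)
$t = 1$ ($t = \left(-3 + 2\right)^{2} = \left(-1\right)^{2} = 1$)
$Q = -1925$ ($Q = \left(-12 + 1\right) 175 = \left(-11\right) 175 = -1925$)
$\frac{1}{Q + P{\left(-204,-378 \right)}} = \frac{1}{-1925 + 134} = \frac{1}{-1791} = - \frac{1}{1791}$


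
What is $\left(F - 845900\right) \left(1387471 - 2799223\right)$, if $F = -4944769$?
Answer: $8174988542088$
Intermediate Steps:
$\left(F - 845900\right) \left(1387471 - 2799223\right) = \left(-4944769 - 845900\right) \left(1387471 - 2799223\right) = \left(-5790669\right) \left(-1411752\right) = 8174988542088$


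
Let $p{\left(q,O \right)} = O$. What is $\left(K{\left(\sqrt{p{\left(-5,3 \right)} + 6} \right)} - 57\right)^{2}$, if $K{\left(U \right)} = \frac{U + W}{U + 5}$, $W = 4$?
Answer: $\frac{201601}{64} \approx 3150.0$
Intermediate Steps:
$K{\left(U \right)} = \frac{4 + U}{5 + U}$ ($K{\left(U \right)} = \frac{U + 4}{U + 5} = \frac{4 + U}{5 + U}$)
$\left(K{\left(\sqrt{p{\left(-5,3 \right)} + 6} \right)} - 57\right)^{2} = \left(\frac{4 + \sqrt{3 + 6}}{5 + \sqrt{3 + 6}} - 57\right)^{2} = \left(\frac{4 + \sqrt{9}}{5 + \sqrt{9}} - 57\right)^{2} = \left(\frac{4 + 3}{5 + 3} - 57\right)^{2} = \left(\frac{1}{8} \cdot 7 - 57\right)^{2} = \left(\frac{7}{8} - 57\right)^{2} = \left(- \frac{449}{8}\right)^{2} = \frac{201601}{64}$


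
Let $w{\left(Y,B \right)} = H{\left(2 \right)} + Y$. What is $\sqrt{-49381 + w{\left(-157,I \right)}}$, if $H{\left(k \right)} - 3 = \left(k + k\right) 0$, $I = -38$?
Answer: $i \sqrt{49535} \approx 222.56 i$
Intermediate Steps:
$H{\left(k \right)} = 3$ ($H{\left(k \right)} = 3 + \left(k + k\right) 0 = 3 + 2 k 0 = 3 + 0 = 3$)
$w{\left(Y,B \right)} = 3 + Y$
$\sqrt{-49381 + w{\left(-157,I \right)}} = \sqrt{-49381 + \left(3 - 157\right)} = \sqrt{-49381 - 154} = \sqrt{-49535} = i \sqrt{49535}$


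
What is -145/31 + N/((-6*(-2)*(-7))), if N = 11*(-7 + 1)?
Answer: -1689/434 ≈ -3.8917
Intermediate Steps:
N = -66 (N = 11*(-6) = -66)
-145/31 + N/((-6*(-2)*(-7))) = -145/31 - 66/(-6*(-2)*(-7)) = -145*1/31 - 66/(12*(-7)) = -145/31 - 66/(-84) = -145/31 - 66*(-1/84) = -145/31 + 11/14 = -1689/434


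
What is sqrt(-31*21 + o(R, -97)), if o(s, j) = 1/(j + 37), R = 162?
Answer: I*sqrt(585915)/30 ≈ 25.515*I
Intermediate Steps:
o(s, j) = 1/(37 + j)
sqrt(-31*21 + o(R, -97)) = sqrt(-31*21 + 1/(37 - 97)) = sqrt(-651 + 1/(-60)) = sqrt(-651 - 1/60) = sqrt(-39061/60) = I*sqrt(585915)/30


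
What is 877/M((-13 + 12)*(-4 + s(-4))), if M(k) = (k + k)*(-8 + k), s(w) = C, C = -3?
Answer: -877/14 ≈ -62.643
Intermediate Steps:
s(w) = -3
M(k) = 2*k*(-8 + k) (M(k) = (2*k)*(-8 + k) = 2*k*(-8 + k))
877/M((-13 + 12)*(-4 + s(-4))) = 877/((2*((-13 + 12)*(-4 - 3))*(-8 + (-13 + 12)*(-4 - 3)))) = 877/((2*(-1*(-7))*(-8 - 1*(-7)))) = 877/((2*7*(-8 + 7))) = 877/((2*7*(-1))) = 877/(-14) = 877*(-1/14) = -877/14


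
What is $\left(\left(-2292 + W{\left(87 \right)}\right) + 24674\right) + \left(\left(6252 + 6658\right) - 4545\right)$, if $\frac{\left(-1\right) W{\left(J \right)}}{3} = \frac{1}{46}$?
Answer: $\frac{1414359}{46} \approx 30747.0$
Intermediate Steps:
$W{\left(J \right)} = - \frac{3}{46}$
$\left(\left(-2292 + W{\left(87 \right)}\right) + 24674\right) + \left(\left(6252 + 6658\right) - 4545\right) = \left(\left(-2292 - \frac{3}{46}\right) + 24674\right) + \left(\left(6252 + 6658\right) - 4545\right) = \left(- \frac{105435}{46} + 24674\right) + \left(12910 - 4545\right) = \frac{1029569}{46} + 8365 = \frac{1414359}{46}$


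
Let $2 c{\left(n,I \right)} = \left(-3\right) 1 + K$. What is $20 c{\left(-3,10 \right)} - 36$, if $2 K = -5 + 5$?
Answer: $-66$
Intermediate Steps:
$K = 0$ ($K = \frac{-5 + 5}{2} = \frac{1}{2} \cdot 0 = 0$)
$c{\left(n,I \right)} = - \frac{3}{2}$ ($c{\left(n,I \right)} = \frac{\left(-3\right) 1 + 0}{2} = \frac{-3 + 0}{2} = \frac{1}{2} \left(-3\right) = - \frac{3}{2}$)
$20 c{\left(-3,10 \right)} - 36 = 20 \left(- \frac{3}{2}\right) - 36 = -30 - 36 = -66$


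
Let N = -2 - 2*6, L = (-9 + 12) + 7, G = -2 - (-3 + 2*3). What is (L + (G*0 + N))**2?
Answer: 16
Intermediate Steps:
G = -5 (G = -2 - (-3 + 6) = -2 - 1*3 = -2 - 3 = -5)
L = 10 (L = 3 + 7 = 10)
N = -14 (N = -2 - 12 = -14)
(L + (G*0 + N))**2 = (10 + (-5*0 - 14))**2 = (10 + (0 - 14))**2 = (10 - 14)**2 = (-4)**2 = 16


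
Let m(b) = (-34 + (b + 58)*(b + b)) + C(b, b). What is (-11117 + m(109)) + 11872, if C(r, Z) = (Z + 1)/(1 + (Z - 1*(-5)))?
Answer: 853943/23 ≈ 37128.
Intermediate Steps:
C(r, Z) = (1 + Z)/(6 + Z) (C(r, Z) = (1 + Z)/(1 + (Z + 5)) = (1 + Z)/(1 + (5 + Z)) = (1 + Z)/(6 + Z))
m(b) = -34 + (1 + b)/(6 + b) + 2*b*(58 + b) (m(b) = (-34 + (b + 58)*(b + b)) + (1 + b)/(6 + b) = (-34 + (58 + b)*(2*b)) + (1 + b)/(6 + b) = (-34 + 2*b*(58 + b)) + (1 + b)/(6 + b) = -34 + (1 + b)/(6 + b) + 2*b*(58 + b))
(-11117 + m(109)) + 11872 = (-11117 + (-203 + 2*109**3 + 128*109**2 + 663*109)/(6 + 109)) + 11872 = (-11117 + (-203 + 2*1295029 + 128*11881 + 72267)/115) + 11872 = (-11117 + (-203 + 2590058 + 1520768 + 72267)/115) + 11872 = (-11117 + (1/115)*4182890) + 11872 = (-11117 + 836578/23) + 11872 = 580887/23 + 11872 = 853943/23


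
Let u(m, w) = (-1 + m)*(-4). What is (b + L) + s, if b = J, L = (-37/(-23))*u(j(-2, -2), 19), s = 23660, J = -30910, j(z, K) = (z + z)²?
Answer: -168970/23 ≈ -7346.5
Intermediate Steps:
j(z, K) = 4*z² (j(z, K) = (2*z)² = 4*z²)
u(m, w) = 4 - 4*m
L = -2220/23 (L = (-37/(-23))*(4 - 16*(-2)²) = (-37*(-1/23))*(4 - 16*4) = 37*(4 - 4*16)/23 = 37*(4 - 64)/23 = (37/23)*(-60) = -2220/23 ≈ -96.522)
b = -30910
(b + L) + s = (-30910 - 2220/23) + 23660 = -713150/23 + 23660 = -168970/23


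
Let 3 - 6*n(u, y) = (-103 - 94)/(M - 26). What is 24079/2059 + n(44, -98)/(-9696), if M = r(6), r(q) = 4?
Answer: 30818307617/2635256448 ≈ 11.695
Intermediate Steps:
M = 4
n(u, y) = -131/132 (n(u, y) = ½ - (-103 - 94)/(6*(4 - 26)) = ½ - (-197)/(6*(-22)) = ½ - (-197)*(-1)/(6*22) = ½ - ⅙*197/22 = ½ - 197/132 = -131/132)
24079/2059 + n(44, -98)/(-9696) = 24079/2059 - 131/132/(-9696) = 24079*(1/2059) - 131/132*(-1/9696) = 24079/2059 + 131/1279872 = 30818307617/2635256448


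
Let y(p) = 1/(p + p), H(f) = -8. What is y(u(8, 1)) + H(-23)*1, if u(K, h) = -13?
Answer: -209/26 ≈ -8.0385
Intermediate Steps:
y(p) = 1/(2*p)
y(u(8, 1)) + H(-23)*1 = (1/2)/(-13) - 8*1 = (1/2)*(-1/13) - 8 = -1/26 - 8 = -209/26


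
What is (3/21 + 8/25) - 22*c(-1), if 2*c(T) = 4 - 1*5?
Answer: 2006/175 ≈ 11.463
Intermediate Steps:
c(T) = -½ (c(T) = (4 - 1*5)/2 = (4 - 5)/2 = (½)*(-1) = -½)
(3/21 + 8/25) - 22*c(-1) = (3/21 + 8/25) - 22*(-½) = (3*(1/21) + 8*(1/25)) + 11 = (⅐ + 8/25) + 11 = 81/175 + 11 = 2006/175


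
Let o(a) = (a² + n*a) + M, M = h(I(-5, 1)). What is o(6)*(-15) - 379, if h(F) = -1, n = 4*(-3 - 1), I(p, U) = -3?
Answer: 536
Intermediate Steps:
n = -16 (n = 4*(-4) = -16)
M = -1
o(a) = -1 + a² - 16*a (o(a) = (a² - 16*a) - 1 = -1 + a² - 16*a)
o(6)*(-15) - 379 = (-1 + 6² - 16*6)*(-15) - 379 = (-1 + 36 - 96)*(-15) - 379 = -61*(-15) - 379 = 915 - 379 = 536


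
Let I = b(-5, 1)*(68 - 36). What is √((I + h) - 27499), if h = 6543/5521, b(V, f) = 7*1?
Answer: 2*I*√207836294843/5521 ≈ 165.15*I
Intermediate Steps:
b(V, f) = 7
h = 6543/5521 (h = 6543*(1/5521) = 6543/5521 ≈ 1.1851)
I = 224 (I = 7*(68 - 36) = 7*32 = 224)
√((I + h) - 27499) = √((224 + 6543/5521) - 27499) = √(1243247/5521 - 27499) = √(-150578732/5521) = 2*I*√207836294843/5521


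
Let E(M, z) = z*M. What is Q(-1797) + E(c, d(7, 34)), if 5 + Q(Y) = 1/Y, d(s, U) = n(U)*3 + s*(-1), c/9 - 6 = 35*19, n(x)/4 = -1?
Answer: -206198563/1797 ≈ -1.1475e+5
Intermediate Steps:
n(x) = -4 (n(x) = 4*(-1) = -4)
c = 6039 (c = 54 + 9*(35*19) = 54 + 9*665 = 54 + 5985 = 6039)
d(s, U) = -12 - s (d(s, U) = -4*3 + s*(-1) = -12 - s)
Q(Y) = -5 + 1/Y
E(M, z) = M*z
Q(-1797) + E(c, d(7, 34)) = (-5 + 1/(-1797)) + 6039*(-12 - 1*7) = (-5 - 1/1797) + 6039*(-12 - 7) = -8986/1797 + 6039*(-19) = -8986/1797 - 114741 = -206198563/1797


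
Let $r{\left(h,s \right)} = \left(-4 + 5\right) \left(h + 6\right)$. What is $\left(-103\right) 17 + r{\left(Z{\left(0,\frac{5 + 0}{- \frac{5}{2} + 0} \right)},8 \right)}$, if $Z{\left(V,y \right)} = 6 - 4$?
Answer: $-1743$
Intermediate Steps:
$Z{\left(V,y \right)} = 2$
$r{\left(h,s \right)} = 6 + h$ ($r{\left(h,s \right)} = 1 \left(6 + h\right) = 6 + h$)
$\left(-103\right) 17 + r{\left(Z{\left(0,\frac{5 + 0}{- \frac{5}{2} + 0} \right)},8 \right)} = \left(-103\right) 17 + \left(6 + 2\right) = -1751 + 8 = -1743$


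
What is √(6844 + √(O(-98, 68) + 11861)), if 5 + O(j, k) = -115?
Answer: √(6844 + √11741) ≈ 83.381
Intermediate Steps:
O(j, k) = -120 (O(j, k) = -5 - 115 = -120)
√(6844 + √(O(-98, 68) + 11861)) = √(6844 + √(-120 + 11861)) = √(6844 + √11741)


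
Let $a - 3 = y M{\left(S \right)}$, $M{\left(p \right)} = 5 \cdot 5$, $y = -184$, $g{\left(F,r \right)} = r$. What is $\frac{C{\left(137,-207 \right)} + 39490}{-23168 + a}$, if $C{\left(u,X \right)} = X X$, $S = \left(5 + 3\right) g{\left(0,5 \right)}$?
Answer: $- \frac{82339}{27765} \approx -2.9656$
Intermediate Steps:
$S = 40$ ($S = \left(5 + 3\right) 5 = 8 \cdot 5 = 40$)
$M{\left(p \right)} = 25$
$a = -4597$ ($a = 3 - 4600 = -4597$)
$C{\left(u,X \right)} = X^{2}$
$\frac{C{\left(137,-207 \right)} + 39490}{-23168 + a} = \frac{\left(-207\right)^{2} + 39490}{-23168 - 4597} = \frac{42849 + 39490}{-27765} = 82339 \left(- \frac{1}{27765}\right) = - \frac{82339}{27765}$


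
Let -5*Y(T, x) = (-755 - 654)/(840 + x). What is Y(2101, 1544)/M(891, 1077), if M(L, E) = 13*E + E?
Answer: 1409/179729760 ≈ 7.8396e-6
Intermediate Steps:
Y(T, x) = 1409/(5*(840 + x)) (Y(T, x) = -(-755 - 654)/(5*(840 + x)) = -(-1409)/(5*(840 + x)) = 1409/(5*(840 + x)))
M(L, E) = 14*E
Y(2101, 1544)/M(891, 1077) = (1409/(5*(840 + 1544)))/((14*1077)) = ((1409/5)/2384)/15078 = ((1409/5)*(1/2384))*(1/15078) = (1409/11920)*(1/15078) = 1409/179729760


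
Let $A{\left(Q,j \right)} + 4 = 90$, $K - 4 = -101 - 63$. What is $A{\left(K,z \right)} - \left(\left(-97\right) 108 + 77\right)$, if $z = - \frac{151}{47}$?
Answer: $10485$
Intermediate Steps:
$K = -160$ ($K = 4 - 164 = -160$)
$z = - \frac{151}{47} \approx -3.2128$
$A{\left(Q,j \right)} = 86$ ($A{\left(Q,j \right)} = -4 + 90 = 86$)
$A{\left(K,z \right)} - \left(\left(-97\right) 108 + 77\right) = 86 - \left(\left(-97\right) 108 + 77\right) = 86 - \left(-10476 + 77\right) = 86 - -10399 = 86 + 10399 = 10485$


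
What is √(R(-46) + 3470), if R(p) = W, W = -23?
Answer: 3*√383 ≈ 58.711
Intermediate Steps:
R(p) = -23
√(R(-46) + 3470) = √(-23 + 3470) = √3447 = 3*√383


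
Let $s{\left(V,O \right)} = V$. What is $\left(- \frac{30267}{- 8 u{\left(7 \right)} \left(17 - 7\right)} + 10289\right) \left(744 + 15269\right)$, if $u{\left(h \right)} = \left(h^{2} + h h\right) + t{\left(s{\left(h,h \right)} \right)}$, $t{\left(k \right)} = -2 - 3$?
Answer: $\frac{408760792517}{2480} \approx 1.6482 \cdot 10^{8}$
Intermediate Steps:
$t{\left(k \right)} = -5$ ($t{\left(k \right)} = -2 - 3 = -5$)
$u{\left(h \right)} = -5 + 2 h^{2}$ ($u{\left(h \right)} = \left(h^{2} + h h\right) - 5 = \left(h^{2} + h^{2}\right) - 5 = 2 h^{2} - 5 = -5 + 2 h^{2}$)
$\left(- \frac{30267}{- 8 u{\left(7 \right)} \left(17 - 7\right)} + 10289\right) \left(744 + 15269\right) = \left(- \frac{30267}{- 8 \left(-5 + 2 \cdot 7^{2}\right) \left(17 - 7\right)} + 10289\right) \left(744 + 15269\right) = \left(- \frac{30267}{- 8 \left(-5 + 2 \cdot 49\right) \left(17 - 7\right)} + 10289\right) 16013 = \left(- \frac{30267}{- 8 \left(-5 + 98\right) 10} + 10289\right) 16013 = \left(- \frac{30267}{\left(-8\right) 93 \cdot 10} + 10289\right) 16013 = \left(- \frac{30267}{\left(-744\right) 10} + 10289\right) 16013 = \left(- \frac{30267}{-7440} + 10289\right) 16013 = \left(\left(-30267\right) \left(- \frac{1}{7440}\right) + 10289\right) 16013 = \left(\frac{10089}{2480} + 10289\right) 16013 = \frac{25526809}{2480} \cdot 16013 = \frac{408760792517}{2480}$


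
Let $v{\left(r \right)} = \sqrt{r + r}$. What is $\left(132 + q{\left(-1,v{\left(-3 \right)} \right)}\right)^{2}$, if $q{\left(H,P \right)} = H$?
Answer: $17161$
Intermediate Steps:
$v{\left(r \right)} = \sqrt{2} \sqrt{r}$ ($v{\left(r \right)} = \sqrt{2 r} = \sqrt{2} \sqrt{r}$)
$\left(132 + q{\left(-1,v{\left(-3 \right)} \right)}\right)^{2} = \left(132 - 1\right)^{2} = 131^{2} = 17161$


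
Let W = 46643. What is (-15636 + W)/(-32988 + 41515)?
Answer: 31007/8527 ≈ 3.6363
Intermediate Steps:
(-15636 + W)/(-32988 + 41515) = (-15636 + 46643)/(-32988 + 41515) = 31007/8527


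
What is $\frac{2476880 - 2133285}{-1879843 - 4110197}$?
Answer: $- \frac{9817}{171144} \approx -0.057361$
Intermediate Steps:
$\frac{2476880 - 2133285}{-1879843 - 4110197} = \frac{343595}{-5990040} = 343595 \left(- \frac{1}{5990040}\right) = - \frac{9817}{171144}$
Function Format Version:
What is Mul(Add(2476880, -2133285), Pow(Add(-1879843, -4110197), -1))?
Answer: Rational(-9817, 171144) ≈ -0.057361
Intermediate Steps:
Mul(Add(2476880, -2133285), Pow(Add(-1879843, -4110197), -1)) = Mul(343595, Pow(-5990040, -1)) = Mul(343595, Rational(-1, 5990040)) = Rational(-9817, 171144)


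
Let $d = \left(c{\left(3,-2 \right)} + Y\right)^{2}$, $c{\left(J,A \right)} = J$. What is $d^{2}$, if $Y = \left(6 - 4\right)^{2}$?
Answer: $2401$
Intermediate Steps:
$Y = 4$ ($Y = 2^{2} = 4$)
$d = 49$ ($d = \left(3 + 4\right)^{2} = 7^{2} = 49$)
$d^{2} = 49^{2} = 2401$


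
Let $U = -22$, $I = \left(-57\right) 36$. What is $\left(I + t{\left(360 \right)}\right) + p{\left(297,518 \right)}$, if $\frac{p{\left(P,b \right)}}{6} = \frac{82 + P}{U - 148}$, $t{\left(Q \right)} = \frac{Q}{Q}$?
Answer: $- \frac{175472}{85} \approx -2064.4$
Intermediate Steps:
$I = -2052$
$t{\left(Q \right)} = 1$
$p{\left(P,b \right)} = - \frac{246}{85} - \frac{3 P}{85}$ ($p{\left(P,b \right)} = 6 \frac{82 + P}{-22 - 148} = 6 \frac{82 + P}{-170} = 6 \left(82 + P\right) \left(- \frac{1}{170}\right) = 6 \left(- \frac{41}{85} - \frac{P}{170}\right) = - \frac{246}{85} - \frac{3 P}{85}$)
$\left(I + t{\left(360 \right)}\right) + p{\left(297,518 \right)} = \left(-2052 + 1\right) - \frac{1137}{85} = -2051 - \frac{1137}{85} = - \frac{175472}{85}$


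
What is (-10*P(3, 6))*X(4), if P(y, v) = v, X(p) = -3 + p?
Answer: -60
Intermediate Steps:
(-10*P(3, 6))*X(4) = (-10*6)*(-3 + 4) = -60*1 = -60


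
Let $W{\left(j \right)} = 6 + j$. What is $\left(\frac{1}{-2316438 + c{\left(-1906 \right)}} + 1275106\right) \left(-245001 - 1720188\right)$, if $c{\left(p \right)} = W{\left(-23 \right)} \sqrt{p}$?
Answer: $\frac{1965189 \left(- 21676802 \sqrt{1906} + 2953703992427 i\right)}{- 2316438 i + 17 \sqrt{1906}} \approx -2.5058 \cdot 10^{12}$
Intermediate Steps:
$c{\left(p \right)} = - 17 \sqrt{p}$ ($c{\left(p \right)} = \left(6 - 23\right) \sqrt{p} = - 17 \sqrt{p}$)
$\left(\frac{1}{-2316438 + c{\left(-1906 \right)}} + 1275106\right) \left(-245001 - 1720188\right) = \left(\frac{1}{-2316438 - 17 \sqrt{-1906}} + 1275106\right) \left(-245001 - 1720188\right) = \left(\frac{1}{-2316438 - 17 i \sqrt{1906}} + 1275106\right) \left(-1965189\right) = \left(1275106 + \frac{1}{-2316438 - 17 i \sqrt{1906}}\right) \left(-1965189\right) = -2505824285034 - \frac{1965189}{-2316438 - 17 i \sqrt{1906}}$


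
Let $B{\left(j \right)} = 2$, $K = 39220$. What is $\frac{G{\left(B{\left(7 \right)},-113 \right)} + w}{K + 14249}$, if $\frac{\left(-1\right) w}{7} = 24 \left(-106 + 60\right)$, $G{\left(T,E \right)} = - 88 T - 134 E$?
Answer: $\frac{22694}{53469} \approx 0.42443$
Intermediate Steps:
$G{\left(T,E \right)} = - 134 E - 88 T$
$w = 7728$ ($w = - 7 \cdot 24 \left(-106 + 60\right) = - 7 \cdot 24 \left(-46\right) = \left(-7\right) \left(-1104\right) = 7728$)
$\frac{G{\left(B{\left(7 \right)},-113 \right)} + w}{K + 14249} = \frac{\left(\left(-134\right) \left(-113\right) - 176\right) + 7728}{39220 + 14249} = \frac{\left(15142 - 176\right) + 7728}{53469} = \left(14966 + 7728\right) \frac{1}{53469} = 22694 \cdot \frac{1}{53469} = \frac{22694}{53469}$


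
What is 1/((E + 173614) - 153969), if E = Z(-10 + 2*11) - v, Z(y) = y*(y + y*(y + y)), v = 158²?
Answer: -1/1719 ≈ -0.00058173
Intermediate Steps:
v = 24964
Z(y) = y*(y + 2*y²) (Z(y) = y*(y + y*(2*y)) = y*(y + 2*y²))
E = -21364 (E = (-10 + 2*11)²*(1 + 2*(-10 + 2*11)) - 1*24964 = (-10 + 22)²*(1 + 2*(-10 + 22)) - 24964 = 12²*(1 + 2*12) - 24964 = 144*(1 + 24) - 24964 = 144*25 - 24964 = 3600 - 24964 = -21364)
1/((E + 173614) - 153969) = 1/((-21364 + 173614) - 153969) = 1/(152250 - 153969) = 1/(-1719) = -1/1719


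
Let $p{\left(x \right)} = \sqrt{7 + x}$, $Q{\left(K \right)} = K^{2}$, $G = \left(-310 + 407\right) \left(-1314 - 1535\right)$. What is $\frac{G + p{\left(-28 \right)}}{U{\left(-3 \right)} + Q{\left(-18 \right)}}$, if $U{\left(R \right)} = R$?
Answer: $- \frac{276353}{321} + \frac{i \sqrt{21}}{321} \approx -860.91 + 0.014276 i$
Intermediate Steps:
$G = -276353$ ($G = 97 \left(-2849\right) = -276353$)
$\frac{G + p{\left(-28 \right)}}{U{\left(-3 \right)} + Q{\left(-18 \right)}} = \frac{-276353 + \sqrt{7 - 28}}{-3 + \left(-18\right)^{2}} = \frac{-276353 + \sqrt{-21}}{-3 + 324} = \frac{-276353 + i \sqrt{21}}{321} = \left(-276353 + i \sqrt{21}\right) \frac{1}{321} = - \frac{276353}{321} + \frac{i \sqrt{21}}{321}$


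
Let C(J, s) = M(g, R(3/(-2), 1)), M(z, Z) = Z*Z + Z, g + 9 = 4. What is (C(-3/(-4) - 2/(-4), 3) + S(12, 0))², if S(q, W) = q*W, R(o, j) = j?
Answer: 4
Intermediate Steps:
g = -5 (g = -9 + 4 = -5)
S(q, W) = W*q
M(z, Z) = Z + Z² (M(z, Z) = Z² + Z = Z + Z²)
C(J, s) = 2 (C(J, s) = 1*(1 + 1) = 1*2 = 2)
(C(-3/(-4) - 2/(-4), 3) + S(12, 0))² = (2 + 0*12)² = (2 + 0)² = 2² = 4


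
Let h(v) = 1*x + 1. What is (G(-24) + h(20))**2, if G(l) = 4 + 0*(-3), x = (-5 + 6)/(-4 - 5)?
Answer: 1936/81 ≈ 23.901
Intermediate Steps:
x = -1/9 (x = 1/(-9) = 1*(-1/9) = -1/9 ≈ -0.11111)
G(l) = 4 (G(l) = 4 + 0 = 4)
h(v) = 8/9 (h(v) = 1*(-1/9) + 1 = -1/9 + 1 = 8/9)
(G(-24) + h(20))**2 = (4 + 8/9)**2 = (44/9)**2 = 1936/81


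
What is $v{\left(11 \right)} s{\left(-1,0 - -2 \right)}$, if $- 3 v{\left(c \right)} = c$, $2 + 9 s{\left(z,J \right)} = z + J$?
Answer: $\frac{11}{27} \approx 0.40741$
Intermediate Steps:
$s{\left(z,J \right)} = - \frac{2}{9} + \frac{J}{9} + \frac{z}{9}$ ($s{\left(z,J \right)} = - \frac{2}{9} + \frac{z + J}{9} = - \frac{2}{9} + \frac{J + z}{9} = - \frac{2}{9} + \left(\frac{J}{9} + \frac{z}{9}\right) = - \frac{2}{9} + \frac{J}{9} + \frac{z}{9}$)
$v{\left(c \right)} = - \frac{c}{3}$
$v{\left(11 \right)} s{\left(-1,0 - -2 \right)} = \left(- \frac{1}{3}\right) 11 \left(- \frac{2}{9} + \frac{0 - -2}{9} + \frac{1}{9} \left(-1\right)\right) = - \frac{11 \left(- \frac{2}{9} + \frac{0 + 2}{9} - \frac{1}{9}\right)}{3} = - \frac{11 \left(- \frac{2}{9} + \frac{1}{9} \cdot 2 - \frac{1}{9}\right)}{3} = - \frac{11 \left(- \frac{2}{9} + \frac{2}{9} - \frac{1}{9}\right)}{3} = \left(- \frac{11}{3}\right) \left(- \frac{1}{9}\right) = \frac{11}{27}$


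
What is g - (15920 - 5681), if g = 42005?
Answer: 31766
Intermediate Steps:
g - (15920 - 5681) = 42005 - (15920 - 5681) = 42005 - 1*10239 = 42005 - 10239 = 31766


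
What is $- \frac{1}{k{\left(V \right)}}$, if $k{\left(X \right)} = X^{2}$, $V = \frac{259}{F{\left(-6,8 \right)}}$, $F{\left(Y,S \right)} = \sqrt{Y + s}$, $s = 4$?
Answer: $\frac{2}{67081} \approx 2.9815 \cdot 10^{-5}$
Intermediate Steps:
$F{\left(Y,S \right)} = \sqrt{4 + Y}$ ($F{\left(Y,S \right)} = \sqrt{Y + 4} = \sqrt{4 + Y}$)
$V = - \frac{259 i \sqrt{2}}{2}$ ($V = \frac{259}{\sqrt{4 - 6}} = \frac{259}{\sqrt{-2}} = \frac{259}{i \sqrt{2}} = 259 \left(- \frac{i \sqrt{2}}{2}\right) = - \frac{259 i \sqrt{2}}{2} \approx - 183.14 i$)
$- \frac{1}{k{\left(V \right)}} = - \frac{1}{\left(- \frac{259 i \sqrt{2}}{2}\right)^{2}} = - \frac{1}{- \frac{67081}{2}} = \left(-1\right) \left(- \frac{2}{67081}\right) = \frac{2}{67081}$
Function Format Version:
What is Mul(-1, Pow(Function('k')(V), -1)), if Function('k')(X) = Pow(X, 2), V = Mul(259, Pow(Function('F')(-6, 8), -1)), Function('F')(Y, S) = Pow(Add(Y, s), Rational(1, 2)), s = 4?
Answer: Rational(2, 67081) ≈ 2.9815e-5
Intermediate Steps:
Function('F')(Y, S) = Pow(Add(4, Y), Rational(1, 2)) (Function('F')(Y, S) = Pow(Add(Y, 4), Rational(1, 2)) = Pow(Add(4, Y), Rational(1, 2)))
V = Mul(Rational(-259, 2), I, Pow(2, Rational(1, 2))) (V = Mul(259, Pow(Pow(Add(4, -6), Rational(1, 2)), -1)) = Mul(259, Pow(Pow(-2, Rational(1, 2)), -1)) = Mul(259, Pow(Mul(I, Pow(2, Rational(1, 2))), -1)) = Mul(259, Mul(Rational(-1, 2), I, Pow(2, Rational(1, 2)))) = Mul(Rational(-259, 2), I, Pow(2, Rational(1, 2))) ≈ Mul(-183.14, I))
Mul(-1, Pow(Function('k')(V), -1)) = Mul(-1, Pow(Pow(Mul(Rational(-259, 2), I, Pow(2, Rational(1, 2))), 2), -1)) = Mul(-1, Pow(Rational(-67081, 2), -1)) = Mul(-1, Rational(-2, 67081)) = Rational(2, 67081)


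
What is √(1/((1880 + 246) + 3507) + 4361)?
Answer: √138377540362/5633 ≈ 66.038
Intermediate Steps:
√(1/((1880 + 246) + 3507) + 4361) = √(1/(2126 + 3507) + 4361) = √(1/5633 + 4361) = √(24565514/5633) = √138377540362/5633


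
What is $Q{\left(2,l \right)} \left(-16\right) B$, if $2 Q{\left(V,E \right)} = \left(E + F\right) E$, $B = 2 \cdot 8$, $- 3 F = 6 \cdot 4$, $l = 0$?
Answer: $0$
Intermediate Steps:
$F = -8$ ($F = - \frac{6 \cdot 4}{3} = \left(- \frac{1}{3}\right) 24 = -8$)
$B = 16$
$Q{\left(V,E \right)} = \frac{E \left(-8 + E\right)}{2}$ ($Q{\left(V,E \right)} = \frac{\left(E - 8\right) E}{2} = \frac{\left(-8 + E\right) E}{2} = \frac{E \left(-8 + E\right)}{2}$)
$Q{\left(2,l \right)} \left(-16\right) B = \frac{1}{2} \cdot 0 \left(-8 + 0\right) \left(-16\right) 16 = \frac{1}{2} \cdot 0 \left(-8\right) \left(-16\right) 16 = 0 \left(-16\right) 16 = 0 \cdot 16 = 0$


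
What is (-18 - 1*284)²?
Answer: 91204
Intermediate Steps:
(-18 - 1*284)² = (-18 - 284)² = (-302)² = 91204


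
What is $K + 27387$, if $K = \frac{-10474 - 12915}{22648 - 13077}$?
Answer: $\frac{262097588}{9571} \approx 27385.0$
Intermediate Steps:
$K = - \frac{23389}{9571} \approx -2.4437$
$K + 27387 = - \frac{23389}{9571} + 27387 = \frac{262097588}{9571}$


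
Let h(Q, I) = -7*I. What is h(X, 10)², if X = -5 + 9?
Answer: 4900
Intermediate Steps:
X = 4
h(X, 10)² = (-7*10)² = (-70)² = 4900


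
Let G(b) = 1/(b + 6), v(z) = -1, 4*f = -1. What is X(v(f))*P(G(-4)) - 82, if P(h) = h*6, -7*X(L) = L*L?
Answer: -577/7 ≈ -82.429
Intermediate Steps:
f = -1/4 (f = (1/4)*(-1) = -1/4 ≈ -0.25000)
X(L) = -L**2/7 (X(L) = -L*L/7 = -L**2/7)
G(b) = 1/(6 + b)
P(h) = 6*h
X(v(f))*P(G(-4)) - 82 = (-1/7*(-1)**2)*(6/(6 - 4)) - 82 = (-1/7*1)*(6/2) - 82 = -6/(7*2) - 82 = -1/7*3 - 82 = -3/7 - 82 = -577/7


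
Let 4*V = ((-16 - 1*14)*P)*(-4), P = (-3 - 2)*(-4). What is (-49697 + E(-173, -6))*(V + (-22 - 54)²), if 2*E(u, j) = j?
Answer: -316887200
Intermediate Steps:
E(u, j) = j/2
P = 20 (P = -5*(-4) = 20)
V = 600 (V = (((-16 - 1*14)*20)*(-4))/4 = (((-16 - 14)*20)*(-4))/4 = (-30*20*(-4))/4 = (-600*(-4))/4 = (¼)*2400 = 600)
(-49697 + E(-173, -6))*(V + (-22 - 54)²) = (-49697 + (½)*(-6))*(600 + (-22 - 54)²) = (-49697 - 3)*(600 + (-76)²) = -49700*(600 + 5776) = -49700*6376 = -316887200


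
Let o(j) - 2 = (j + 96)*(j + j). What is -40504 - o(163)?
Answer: -124940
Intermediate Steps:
o(j) = 2 + 2*j*(96 + j) (o(j) = 2 + (j + 96)*(j + j) = 2 + (96 + j)*(2*j) = 2 + 2*j*(96 + j))
-40504 - o(163) = -40504 - (2 + 2*163² + 192*163) = -40504 - (2 + 2*26569 + 31296) = -40504 - (2 + 53138 + 31296) = -40504 - 1*84436 = -40504 - 84436 = -124940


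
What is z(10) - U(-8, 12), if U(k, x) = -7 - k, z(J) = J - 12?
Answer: -3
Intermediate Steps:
z(J) = -12 + J
z(10) - U(-8, 12) = (-12 + 10) - (-7 - 1*(-8)) = -2 - (-7 + 8) = -2 - 1*1 = -2 - 1 = -3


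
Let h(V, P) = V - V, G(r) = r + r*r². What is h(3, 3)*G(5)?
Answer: 0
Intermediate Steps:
G(r) = r + r³
h(V, P) = 0
h(3, 3)*G(5) = 0*(5 + 5³) = 0*(5 + 125) = 0*130 = 0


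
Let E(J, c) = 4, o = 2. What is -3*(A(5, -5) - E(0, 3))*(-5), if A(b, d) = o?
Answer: -30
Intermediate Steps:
A(b, d) = 2
-3*(A(5, -5) - E(0, 3))*(-5) = -3*(2 - 1*4)*(-5) = -3*(2 - 4)*(-5) = -3*(-2)*(-5) = 6*(-5) = -30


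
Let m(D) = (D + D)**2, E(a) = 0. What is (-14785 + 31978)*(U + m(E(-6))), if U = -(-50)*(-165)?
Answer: -141842250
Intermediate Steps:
m(D) = 4*D**2 (m(D) = (2*D)**2 = 4*D**2)
U = -8250 (U = -1*8250 = -8250)
(-14785 + 31978)*(U + m(E(-6))) = (-14785 + 31978)*(-8250 + 4*0**2) = 17193*(-8250 + 4*0) = 17193*(-8250 + 0) = 17193*(-8250) = -141842250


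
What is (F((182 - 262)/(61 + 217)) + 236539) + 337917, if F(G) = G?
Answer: 79849344/139 ≈ 5.7446e+5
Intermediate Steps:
(F((182 - 262)/(61 + 217)) + 236539) + 337917 = ((182 - 262)/(61 + 217) + 236539) + 337917 = (-80/278 + 236539) + 337917 = (-80*1/278 + 236539) + 337917 = (-40/139 + 236539) + 337917 = 32878881/139 + 337917 = 79849344/139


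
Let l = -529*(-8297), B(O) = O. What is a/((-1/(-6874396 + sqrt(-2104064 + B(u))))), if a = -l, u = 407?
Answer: -30172500850748 + 4389113*I*sqrt(2103657) ≈ -3.0173e+13 + 6.366e+9*I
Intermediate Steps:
l = 4389113
a = -4389113 (a = -1*4389113 = -4389113)
a/((-1/(-6874396 + sqrt(-2104064 + B(u))))) = -(30172500850748 - 4389113*sqrt(-2104064 + 407)) = -(30172500850748 - 4389113*I*sqrt(2103657)) = -4389113*(6874396 - I*sqrt(2103657)) = -30172500850748 + 4389113*I*sqrt(2103657)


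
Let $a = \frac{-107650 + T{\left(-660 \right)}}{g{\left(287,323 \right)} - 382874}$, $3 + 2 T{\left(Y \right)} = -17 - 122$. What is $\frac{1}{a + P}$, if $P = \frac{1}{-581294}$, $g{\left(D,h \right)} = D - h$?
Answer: $\frac{55645821385}{15654297016} \approx 3.5547$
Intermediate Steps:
$T{\left(Y \right)} = -71$ ($T{\left(Y \right)} = - \frac{3}{2} + \frac{-17 - 122}{2} = - \frac{3}{2} + \frac{1}{2} \left(-139\right) = - \frac{3}{2} - \frac{139}{2} = -71$)
$a = \frac{107721}{382910}$ ($a = \frac{-107650 - 71}{\left(287 - 323\right) - 382874} = - \frac{107721}{\left(287 - 323\right) - 382874} = - \frac{107721}{-36 - 382874} = - \frac{107721}{-382910} = \left(-107721\right) \left(- \frac{1}{382910}\right) = \frac{107721}{382910} \approx 0.28132$)
$P = - \frac{1}{581294} \approx -1.7203 \cdot 10^{-6}$
$\frac{1}{a + P} = \frac{1}{\frac{107721}{382910} - \frac{1}{581294}} = \frac{1}{\frac{15654297016}{55645821385}} = \frac{55645821385}{15654297016}$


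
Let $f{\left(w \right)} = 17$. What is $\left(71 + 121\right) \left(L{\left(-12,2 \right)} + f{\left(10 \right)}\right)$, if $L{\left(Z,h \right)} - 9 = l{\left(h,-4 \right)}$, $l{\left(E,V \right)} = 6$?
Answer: $6144$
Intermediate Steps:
$L{\left(Z,h \right)} = 15$ ($L{\left(Z,h \right)} = 9 + 6 = 15$)
$\left(71 + 121\right) \left(L{\left(-12,2 \right)} + f{\left(10 \right)}\right) = \left(71 + 121\right) \left(15 + 17\right) = 192 \cdot 32 = 6144$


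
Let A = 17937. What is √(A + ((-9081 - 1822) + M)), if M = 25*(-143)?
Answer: √3459 ≈ 58.813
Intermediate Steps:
M = -3575
√(A + ((-9081 - 1822) + M)) = √(17937 + ((-9081 - 1822) - 3575)) = √(17937 + (-10903 - 3575)) = √(17937 - 14478) = √3459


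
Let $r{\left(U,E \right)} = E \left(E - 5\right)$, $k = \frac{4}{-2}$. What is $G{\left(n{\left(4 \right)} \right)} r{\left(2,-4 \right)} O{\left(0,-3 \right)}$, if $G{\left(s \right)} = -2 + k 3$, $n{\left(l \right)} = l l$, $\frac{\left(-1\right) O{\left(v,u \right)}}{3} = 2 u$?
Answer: $-5184$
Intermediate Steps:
$k = -2$ ($k = 4 \left(- \frac{1}{2}\right) = -2$)
$O{\left(v,u \right)} = - 6 u$ ($O{\left(v,u \right)} = - 3 \cdot 2 u = - 6 u$)
$n{\left(l \right)} = l^{2}$
$r{\left(U,E \right)} = E \left(-5 + E\right)$
$G{\left(s \right)} = -8$ ($G{\left(s \right)} = -2 - 6 = -8$)
$G{\left(n{\left(4 \right)} \right)} r{\left(2,-4 \right)} O{\left(0,-3 \right)} = - 8 \left(- 4 \left(-5 - 4\right)\right) \left(\left(-6\right) \left(-3\right)\right) = - 8 \left(\left(-4\right) \left(-9\right)\right) 18 = \left(-8\right) 36 \cdot 18 = \left(-288\right) 18 = -5184$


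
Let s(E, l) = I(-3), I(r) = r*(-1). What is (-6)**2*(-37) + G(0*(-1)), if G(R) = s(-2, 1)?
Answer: -1329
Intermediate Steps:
I(r) = -r
s(E, l) = 3 (s(E, l) = -1*(-3) = 3)
G(R) = 3
(-6)**2*(-37) + G(0*(-1)) = (-6)**2*(-37) + 3 = 36*(-37) + 3 = -1332 + 3 = -1329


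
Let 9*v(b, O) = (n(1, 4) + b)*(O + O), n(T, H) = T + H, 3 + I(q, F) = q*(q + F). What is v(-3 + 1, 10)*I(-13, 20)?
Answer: -1880/3 ≈ -626.67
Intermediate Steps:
I(q, F) = -3 + q*(F + q) (I(q, F) = -3 + q*(q + F) = -3 + q*(F + q))
n(T, H) = H + T
v(b, O) = 2*O*(5 + b)/9 (v(b, O) = (((4 + 1) + b)*(O + O))/9 = ((5 + b)*(2*O))/9 = (2*O*(5 + b))/9 = 2*O*(5 + b)/9)
v(-3 + 1, 10)*I(-13, 20) = ((2/9)*10*(5 + (-3 + 1)))*(-3 + (-13)² + 20*(-13)) = ((2/9)*10*(5 - 2))*(-3 + 169 - 260) = ((2/9)*10*3)*(-94) = (20/3)*(-94) = -1880/3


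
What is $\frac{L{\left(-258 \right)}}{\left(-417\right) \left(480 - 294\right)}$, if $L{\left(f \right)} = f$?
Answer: $\frac{43}{12927} \approx 0.0033264$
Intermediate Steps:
$\frac{L{\left(-258 \right)}}{\left(-417\right) \left(480 - 294\right)} = - \frac{258}{\left(-417\right) \left(480 - 294\right)} = - \frac{258}{\left(-417\right) 186} = - \frac{258}{-77562} = \left(-258\right) \left(- \frac{1}{77562}\right) = \frac{43}{12927}$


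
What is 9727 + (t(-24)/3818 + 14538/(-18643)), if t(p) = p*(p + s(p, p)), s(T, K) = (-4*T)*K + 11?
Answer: 346669536979/35589487 ≈ 9740.8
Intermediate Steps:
s(T, K) = 11 - 4*K*T (s(T, K) = -4*K*T + 11 = 11 - 4*K*T)
t(p) = p*(11 + p - 4*p²) (t(p) = p*(p + (11 - 4*p*p)) = p*(p + (11 - 4*p²)) = p*(11 + p - 4*p²))
9727 + (t(-24)/3818 + 14538/(-18643)) = 9727 + (-24*(11 - 24 - 4*(-24)²)/3818 + 14538/(-18643)) = 9727 + (-24*(11 - 24 - 4*576)*(1/3818) + 14538*(-1/18643)) = 9727 + (-24*(11 - 24 - 2304)*(1/3818) - 14538/18643) = 9727 + (-24*(-2317)*(1/3818) - 14538/18643) = 9727 + (55608*(1/3818) - 14538/18643) = 9727 + (27804/1909 - 14538/18643) = 9727 + 490596930/35589487 = 346669536979/35589487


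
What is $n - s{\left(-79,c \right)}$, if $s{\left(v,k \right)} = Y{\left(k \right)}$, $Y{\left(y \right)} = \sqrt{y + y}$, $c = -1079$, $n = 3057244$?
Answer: $3057244 - i \sqrt{2158} \approx 3.0572 \cdot 10^{6} - 46.454 i$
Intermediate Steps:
$Y{\left(y \right)} = \sqrt{2} \sqrt{y}$ ($Y{\left(y \right)} = \sqrt{2 y} = \sqrt{2} \sqrt{y}$)
$s{\left(v,k \right)} = \sqrt{2} \sqrt{k}$
$n - s{\left(-79,c \right)} = 3057244 - \sqrt{2} \sqrt{-1079} = 3057244 - \sqrt{2} i \sqrt{1079} = 3057244 - i \sqrt{2158}$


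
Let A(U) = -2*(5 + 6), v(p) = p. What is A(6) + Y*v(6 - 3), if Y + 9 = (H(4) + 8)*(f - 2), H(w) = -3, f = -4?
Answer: -139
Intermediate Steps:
A(U) = -22 (A(U) = -2*11 = -22)
Y = -39 (Y = -9 + (-3 + 8)*(-4 - 2) = -9 + 5*(-6) = -9 - 30 = -39)
A(6) + Y*v(6 - 3) = -22 - 39*(6 - 3) = -22 - 39*3 = -22 - 117 = -139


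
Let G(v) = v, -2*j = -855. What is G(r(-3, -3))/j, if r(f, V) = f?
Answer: -2/285 ≈ -0.0070175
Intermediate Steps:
j = 855/2 (j = -½*(-855) = 855/2 ≈ 427.50)
G(r(-3, -3))/j = -3/855/2 = -3*2/855 = -2/285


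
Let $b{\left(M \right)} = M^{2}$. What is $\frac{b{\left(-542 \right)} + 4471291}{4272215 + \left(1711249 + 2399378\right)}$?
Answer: $\frac{4765055}{8382842} \approx 0.56843$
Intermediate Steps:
$\frac{b{\left(-542 \right)} + 4471291}{4272215 + \left(1711249 + 2399378\right)} = \frac{\left(-542\right)^{2} + 4471291}{4272215 + \left(1711249 + 2399378\right)} = \frac{293764 + 4471291}{4272215 + 4110627} = \frac{4765055}{8382842}$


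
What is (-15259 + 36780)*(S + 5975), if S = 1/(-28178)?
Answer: 3623351938029/28178 ≈ 1.2859e+8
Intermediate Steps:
S = -1/28178 ≈ -3.5489e-5
(-15259 + 36780)*(S + 5975) = (-15259 + 36780)*(-1/28178 + 5975) = 21521*(168363549/28178) = 3623351938029/28178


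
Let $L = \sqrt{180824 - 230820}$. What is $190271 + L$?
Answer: $190271 + 2 i \sqrt{12499} \approx 1.9027 \cdot 10^{5} + 223.6 i$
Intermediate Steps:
$L = 2 i \sqrt{12499}$ ($L = \sqrt{-49996} = 2 i \sqrt{12499} \approx 223.6 i$)
$190271 + L = 190271 + 2 i \sqrt{12499}$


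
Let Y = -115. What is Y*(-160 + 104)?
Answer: 6440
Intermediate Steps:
Y*(-160 + 104) = -115*(-160 + 104) = -115*(-56) = 6440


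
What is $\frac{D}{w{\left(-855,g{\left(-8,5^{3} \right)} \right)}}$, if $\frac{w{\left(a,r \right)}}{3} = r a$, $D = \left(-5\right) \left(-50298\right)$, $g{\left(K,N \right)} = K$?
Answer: $\frac{8383}{684} \approx 12.256$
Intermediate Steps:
$D = 251490$
$w{\left(a,r \right)} = 3 a r$ ($w{\left(a,r \right)} = 3 r a = 3 a r$)
$\frac{D}{w{\left(-855,g{\left(-8,5^{3} \right)} \right)}} = \frac{251490}{3 \left(-855\right) \left(-8\right)} = \frac{251490}{20520} = 251490 \cdot \frac{1}{20520} = \frac{8383}{684}$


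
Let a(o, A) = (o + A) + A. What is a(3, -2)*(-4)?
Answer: 4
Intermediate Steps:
a(o, A) = o + 2*A (a(o, A) = (A + o) + A = o + 2*A)
a(3, -2)*(-4) = (3 + 2*(-2))*(-4) = (3 - 4)*(-4) = -1*(-4) = 4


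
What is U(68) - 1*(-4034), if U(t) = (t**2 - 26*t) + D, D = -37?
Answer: 6853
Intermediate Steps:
U(t) = -37 + t**2 - 26*t (U(t) = (t**2 - 26*t) - 37 = -37 + t**2 - 26*t)
U(68) - 1*(-4034) = (-37 + 68**2 - 26*68) - 1*(-4034) = (-37 + 4624 - 1768) + 4034 = 2819 + 4034 = 6853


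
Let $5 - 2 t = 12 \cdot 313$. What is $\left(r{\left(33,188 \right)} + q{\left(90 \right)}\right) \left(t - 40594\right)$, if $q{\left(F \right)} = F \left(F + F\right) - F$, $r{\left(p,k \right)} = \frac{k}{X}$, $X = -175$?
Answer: $- \frac{119724153609}{175} \approx -6.8414 \cdot 10^{8}$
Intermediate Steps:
$t = - \frac{3751}{2}$ ($t = \frac{5}{2} - \frac{12 \cdot 313}{2} = \frac{5}{2} - 1878 = - \frac{3751}{2} \approx -1875.5$)
$r{\left(p,k \right)} = - \frac{k}{175}$ ($r{\left(p,k \right)} = \frac{k}{-175} = k \left(- \frac{1}{175}\right) = - \frac{k}{175}$)
$q{\left(F \right)} = - F + 2 F^{2}$ ($q{\left(F \right)} = F 2 F - F = 2 F^{2} - F = - F + 2 F^{2}$)
$\left(r{\left(33,188 \right)} + q{\left(90 \right)}\right) \left(t - 40594\right) = \left(\left(- \frac{1}{175}\right) 188 + 90 \left(-1 + 2 \cdot 90\right)\right) \left(- \frac{3751}{2} - 40594\right) = \left(- \frac{188}{175} + 90 \left(-1 + 180\right)\right) \left(- \frac{84939}{2}\right) = \left(- \frac{188}{175} + 90 \cdot 179\right) \left(- \frac{84939}{2}\right) = \left(- \frac{188}{175} + 16110\right) \left(- \frac{84939}{2}\right) = \frac{2819062}{175} \left(- \frac{84939}{2}\right) = - \frac{119724153609}{175}$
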